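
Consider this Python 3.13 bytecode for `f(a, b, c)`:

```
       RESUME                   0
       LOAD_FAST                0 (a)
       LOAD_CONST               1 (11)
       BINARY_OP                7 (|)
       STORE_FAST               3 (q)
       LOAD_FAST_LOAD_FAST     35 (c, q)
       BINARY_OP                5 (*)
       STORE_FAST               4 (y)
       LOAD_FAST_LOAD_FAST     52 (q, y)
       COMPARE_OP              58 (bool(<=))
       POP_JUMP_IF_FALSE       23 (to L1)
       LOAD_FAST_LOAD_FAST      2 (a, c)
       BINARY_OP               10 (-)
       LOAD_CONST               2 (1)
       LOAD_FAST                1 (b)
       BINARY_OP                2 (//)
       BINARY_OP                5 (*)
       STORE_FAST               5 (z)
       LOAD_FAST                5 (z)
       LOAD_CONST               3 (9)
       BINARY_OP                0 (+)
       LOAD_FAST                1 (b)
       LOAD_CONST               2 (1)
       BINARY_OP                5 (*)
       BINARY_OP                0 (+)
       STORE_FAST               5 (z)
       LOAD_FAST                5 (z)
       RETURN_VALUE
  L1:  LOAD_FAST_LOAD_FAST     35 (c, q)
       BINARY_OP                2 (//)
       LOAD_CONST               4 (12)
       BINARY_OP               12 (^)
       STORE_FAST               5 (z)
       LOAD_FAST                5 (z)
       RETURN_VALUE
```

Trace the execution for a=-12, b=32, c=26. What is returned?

-22

LOAD_FAST a → push -12. Stack: [-12]
LOAD_CONST → push 11. Stack: [-12, 11]
BINARY_OP | → -12 | 11 = -1. Stack: [-1]
STORE_FAST q → q=-1. Stack: []
LOAD_FAST_LOAD_FAST c,q → push 26,-1. Stack: [26, -1]
BINARY_OP * → 26 * -1 = -26. Stack: [-26]
STORE_FAST y → y=-26. Stack: []
LOAD_FAST_LOAD_FAST q,y → push -1,-26. Stack: [-1, -26]
COMPARE_OP bool(<=) → -1 vs -26 = False. Stack: [False]
POP_JUMP_IF_FALSE → pop False; jump. Stack: []
LOAD_FAST_LOAD_FAST c,q → push 26,-1. Stack: [26, -1]
BINARY_OP // → 26 // -1 = -26. Stack: [-26]
LOAD_CONST → push 12. Stack: [-26, 12]
BINARY_OP ^ → -26 ^ 12 = -22. Stack: [-22]
STORE_FAST z → z=-22. Stack: []
LOAD_FAST z → push -22. Stack: [-22]
RETURN_VALUE → return -22.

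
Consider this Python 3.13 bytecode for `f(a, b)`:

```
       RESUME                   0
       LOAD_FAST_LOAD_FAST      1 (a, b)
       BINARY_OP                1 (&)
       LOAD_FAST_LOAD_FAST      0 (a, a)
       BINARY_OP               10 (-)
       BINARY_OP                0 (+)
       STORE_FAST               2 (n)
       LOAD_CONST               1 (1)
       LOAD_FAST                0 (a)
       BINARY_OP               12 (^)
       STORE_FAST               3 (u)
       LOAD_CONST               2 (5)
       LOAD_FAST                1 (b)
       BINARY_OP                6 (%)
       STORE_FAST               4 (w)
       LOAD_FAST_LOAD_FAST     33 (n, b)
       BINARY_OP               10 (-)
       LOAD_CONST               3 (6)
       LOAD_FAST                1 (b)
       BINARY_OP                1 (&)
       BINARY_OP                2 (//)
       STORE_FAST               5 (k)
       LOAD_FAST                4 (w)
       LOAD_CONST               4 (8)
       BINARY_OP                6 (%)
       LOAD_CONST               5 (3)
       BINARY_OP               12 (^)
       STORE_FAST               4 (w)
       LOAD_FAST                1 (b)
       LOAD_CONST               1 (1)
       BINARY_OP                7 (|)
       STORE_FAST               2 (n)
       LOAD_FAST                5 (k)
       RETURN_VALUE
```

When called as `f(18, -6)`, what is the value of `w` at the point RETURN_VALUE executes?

LOAD_FAST_LOAD_FAST a,b → push 18,-6. Stack: [18, -6]
BINARY_OP & → 18 & -6 = 18. Stack: [18]
LOAD_FAST_LOAD_FAST a,a → push 18,18. Stack: [18, 18, 18]
BINARY_OP - → 18 - 18 = 0. Stack: [18, 0]
BINARY_OP + → 18 + 0 = 18. Stack: [18]
STORE_FAST n → n=18. Stack: []
LOAD_CONST → push 1. Stack: [1]
LOAD_FAST a → push 18. Stack: [1, 18]
BINARY_OP ^ → 1 ^ 18 = 19. Stack: [19]
STORE_FAST u → u=19. Stack: []
LOAD_CONST → push 5. Stack: [5]
LOAD_FAST b → push -6. Stack: [5, -6]
BINARY_OP % → 5 % -6 = -1. Stack: [-1]
STORE_FAST w → w=-1. Stack: []
LOAD_FAST_LOAD_FAST n,b → push 18,-6. Stack: [18, -6]
BINARY_OP - → 18 - -6 = 24. Stack: [24]
LOAD_CONST → push 6. Stack: [24, 6]
LOAD_FAST b → push -6. Stack: [24, 6, -6]
BINARY_OP & → 6 & -6 = 2. Stack: [24, 2]
BINARY_OP // → 24 // 2 = 12. Stack: [12]
STORE_FAST k → k=12. Stack: []
LOAD_FAST w → push -1. Stack: [-1]
LOAD_CONST → push 8. Stack: [-1, 8]
BINARY_OP % → -1 % 8 = 7. Stack: [7]
LOAD_CONST → push 3. Stack: [7, 3]
BINARY_OP ^ → 7 ^ 3 = 4. Stack: [4]
STORE_FAST w → w=4. Stack: []
LOAD_FAST b → push -6. Stack: [-6]
LOAD_CONST → push 1. Stack: [-6, 1]
BINARY_OP | → -6 | 1 = -5. Stack: [-5]
STORE_FAST n → n=-5. Stack: []
LOAD_FAST k → push 12. Stack: [12]
RETURN_VALUE → return 12.

4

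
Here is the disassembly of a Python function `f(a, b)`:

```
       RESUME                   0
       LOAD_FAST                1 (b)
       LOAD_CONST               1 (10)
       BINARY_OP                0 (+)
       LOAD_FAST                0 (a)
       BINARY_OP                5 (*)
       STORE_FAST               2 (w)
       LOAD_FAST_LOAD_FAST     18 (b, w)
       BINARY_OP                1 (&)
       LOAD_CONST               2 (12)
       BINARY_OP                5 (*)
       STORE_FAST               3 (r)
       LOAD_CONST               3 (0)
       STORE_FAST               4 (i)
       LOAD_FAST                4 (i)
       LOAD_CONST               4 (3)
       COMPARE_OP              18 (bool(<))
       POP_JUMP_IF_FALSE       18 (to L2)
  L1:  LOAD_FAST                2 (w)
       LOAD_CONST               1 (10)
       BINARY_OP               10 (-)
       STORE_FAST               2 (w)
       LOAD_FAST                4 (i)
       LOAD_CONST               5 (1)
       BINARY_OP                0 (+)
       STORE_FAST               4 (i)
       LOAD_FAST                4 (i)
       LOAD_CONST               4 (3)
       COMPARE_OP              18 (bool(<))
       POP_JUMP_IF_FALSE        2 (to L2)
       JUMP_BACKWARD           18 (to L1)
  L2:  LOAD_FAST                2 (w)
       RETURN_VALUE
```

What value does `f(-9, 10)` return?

LOAD_FAST b → push 10. Stack: [10]
LOAD_CONST → push 10. Stack: [10, 10]
BINARY_OP + → 10 + 10 = 20. Stack: [20]
LOAD_FAST a → push -9. Stack: [20, -9]
BINARY_OP * → 20 * -9 = -180. Stack: [-180]
STORE_FAST w → w=-180. Stack: []
LOAD_FAST_LOAD_FAST b,w → push 10,-180. Stack: [10, -180]
BINARY_OP & → 10 & -180 = 8. Stack: [8]
LOAD_CONST → push 12. Stack: [8, 12]
BINARY_OP * → 8 * 12 = 96. Stack: [96]
STORE_FAST r → r=96. Stack: []
LOAD_CONST → push 0. Stack: [0]
STORE_FAST i → i=0. Stack: []
LOAD_FAST i → push 0. Stack: [0]
LOAD_CONST → push 3. Stack: [0, 3]
COMPARE_OP bool(<) → 0 vs 3 = True. Stack: [True]
POP_JUMP_IF_FALSE → pop True; no jump. Stack: []
LOAD_FAST w → push -180. Stack: [-180]
LOAD_CONST → push 10. Stack: [-180, 10]
BINARY_OP - → -180 - 10 = -190. Stack: [-190]
STORE_FAST w → w=-190. Stack: []
LOAD_FAST i → push 0. Stack: [0]
LOAD_CONST → push 1. Stack: [0, 1]
BINARY_OP + → 0 + 1 = 1. Stack: [1]
STORE_FAST i → i=1. Stack: []
LOAD_FAST i → push 1. Stack: [1]
LOAD_CONST → push 3. Stack: [1, 3]
COMPARE_OP bool(<) → 1 vs 3 = True. Stack: [True]
POP_JUMP_IF_FALSE → pop True; no jump. Stack: []
LOAD_FAST w → push -190. Stack: [-190]
LOAD_CONST → push 10. Stack: [-190, 10]
BINARY_OP - → -190 - 10 = -200. Stack: [-200]
STORE_FAST w → w=-200. Stack: []
LOAD_FAST i → push 1. Stack: [1]
LOAD_CONST → push 1. Stack: [1, 1]
BINARY_OP + → 1 + 1 = 2. Stack: [2]
STORE_FAST i → i=2. Stack: []
LOAD_FAST i → push 2. Stack: [2]
LOAD_CONST → push 3. Stack: [2, 3]
COMPARE_OP bool(<) → 2 vs 3 = True. Stack: [True]
POP_JUMP_IF_FALSE → pop True; no jump. Stack: []
LOAD_FAST w → push -200. Stack: [-200]
LOAD_CONST → push 10. Stack: [-200, 10]
BINARY_OP - → -200 - 10 = -210. Stack: [-210]
STORE_FAST w → w=-210. Stack: []
LOAD_FAST i → push 2. Stack: [2]
LOAD_CONST → push 1. Stack: [2, 1]
BINARY_OP + → 2 + 1 = 3. Stack: [3]
STORE_FAST i → i=3. Stack: []
LOAD_FAST i → push 3. Stack: [3]
LOAD_CONST → push 3. Stack: [3, 3]
COMPARE_OP bool(<) → 3 vs 3 = False. Stack: [False]
POP_JUMP_IF_FALSE → pop False; jump. Stack: []
LOAD_FAST w → push -210. Stack: [-210]
RETURN_VALUE → return -210.

-210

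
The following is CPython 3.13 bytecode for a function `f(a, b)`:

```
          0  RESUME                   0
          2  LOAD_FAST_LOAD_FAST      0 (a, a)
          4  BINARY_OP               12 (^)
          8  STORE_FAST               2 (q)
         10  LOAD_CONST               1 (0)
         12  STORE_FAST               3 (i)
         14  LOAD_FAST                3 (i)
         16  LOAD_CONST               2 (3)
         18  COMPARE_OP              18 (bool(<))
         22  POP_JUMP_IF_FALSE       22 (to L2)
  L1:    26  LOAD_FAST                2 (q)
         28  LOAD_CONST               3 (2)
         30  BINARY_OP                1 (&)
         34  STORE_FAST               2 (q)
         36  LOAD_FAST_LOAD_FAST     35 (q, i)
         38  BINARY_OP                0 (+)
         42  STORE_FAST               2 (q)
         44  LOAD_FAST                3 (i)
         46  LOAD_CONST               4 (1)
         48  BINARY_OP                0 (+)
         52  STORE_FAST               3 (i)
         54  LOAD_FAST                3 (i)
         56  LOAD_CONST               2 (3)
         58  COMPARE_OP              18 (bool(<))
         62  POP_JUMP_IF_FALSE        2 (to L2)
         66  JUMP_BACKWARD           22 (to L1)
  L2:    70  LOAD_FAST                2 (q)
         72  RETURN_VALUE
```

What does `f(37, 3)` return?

2

LOAD_FAST_LOAD_FAST a,a → push 37,37. Stack: [37, 37]
BINARY_OP ^ → 37 ^ 37 = 0. Stack: [0]
STORE_FAST q → q=0. Stack: []
LOAD_CONST → push 0. Stack: [0]
STORE_FAST i → i=0. Stack: []
LOAD_FAST i → push 0. Stack: [0]
LOAD_CONST → push 3. Stack: [0, 3]
COMPARE_OP bool(<) → 0 vs 3 = True. Stack: [True]
POP_JUMP_IF_FALSE → pop True; no jump. Stack: []
LOAD_FAST q → push 0. Stack: [0]
LOAD_CONST → push 2. Stack: [0, 2]
BINARY_OP & → 0 & 2 = 0. Stack: [0]
STORE_FAST q → q=0. Stack: []
LOAD_FAST_LOAD_FAST q,i → push 0,0. Stack: [0, 0]
BINARY_OP + → 0 + 0 = 0. Stack: [0]
STORE_FAST q → q=0. Stack: []
LOAD_FAST i → push 0. Stack: [0]
LOAD_CONST → push 1. Stack: [0, 1]
BINARY_OP + → 0 + 1 = 1. Stack: [1]
STORE_FAST i → i=1. Stack: []
LOAD_FAST i → push 1. Stack: [1]
LOAD_CONST → push 3. Stack: [1, 3]
COMPARE_OP bool(<) → 1 vs 3 = True. Stack: [True]
POP_JUMP_IF_FALSE → pop True; no jump. Stack: []
LOAD_FAST q → push 0. Stack: [0]
LOAD_CONST → push 2. Stack: [0, 2]
BINARY_OP & → 0 & 2 = 0. Stack: [0]
STORE_FAST q → q=0. Stack: []
LOAD_FAST_LOAD_FAST q,i → push 0,1. Stack: [0, 1]
BINARY_OP + → 0 + 1 = 1. Stack: [1]
STORE_FAST q → q=1. Stack: []
LOAD_FAST i → push 1. Stack: [1]
LOAD_CONST → push 1. Stack: [1, 1]
BINARY_OP + → 1 + 1 = 2. Stack: [2]
STORE_FAST i → i=2. Stack: []
LOAD_FAST i → push 2. Stack: [2]
LOAD_CONST → push 3. Stack: [2, 3]
COMPARE_OP bool(<) → 2 vs 3 = True. Stack: [True]
POP_JUMP_IF_FALSE → pop True; no jump. Stack: []
LOAD_FAST q → push 1. Stack: [1]
LOAD_CONST → push 2. Stack: [1, 2]
BINARY_OP & → 1 & 2 = 0. Stack: [0]
STORE_FAST q → q=0. Stack: []
LOAD_FAST_LOAD_FAST q,i → push 0,2. Stack: [0, 2]
BINARY_OP + → 0 + 2 = 2. Stack: [2]
STORE_FAST q → q=2. Stack: []
LOAD_FAST i → push 2. Stack: [2]
LOAD_CONST → push 1. Stack: [2, 1]
BINARY_OP + → 2 + 1 = 3. Stack: [3]
STORE_FAST i → i=3. Stack: []
LOAD_FAST i → push 3. Stack: [3]
LOAD_CONST → push 3. Stack: [3, 3]
COMPARE_OP bool(<) → 3 vs 3 = False. Stack: [False]
POP_JUMP_IF_FALSE → pop False; jump. Stack: []
LOAD_FAST q → push 2. Stack: [2]
RETURN_VALUE → return 2.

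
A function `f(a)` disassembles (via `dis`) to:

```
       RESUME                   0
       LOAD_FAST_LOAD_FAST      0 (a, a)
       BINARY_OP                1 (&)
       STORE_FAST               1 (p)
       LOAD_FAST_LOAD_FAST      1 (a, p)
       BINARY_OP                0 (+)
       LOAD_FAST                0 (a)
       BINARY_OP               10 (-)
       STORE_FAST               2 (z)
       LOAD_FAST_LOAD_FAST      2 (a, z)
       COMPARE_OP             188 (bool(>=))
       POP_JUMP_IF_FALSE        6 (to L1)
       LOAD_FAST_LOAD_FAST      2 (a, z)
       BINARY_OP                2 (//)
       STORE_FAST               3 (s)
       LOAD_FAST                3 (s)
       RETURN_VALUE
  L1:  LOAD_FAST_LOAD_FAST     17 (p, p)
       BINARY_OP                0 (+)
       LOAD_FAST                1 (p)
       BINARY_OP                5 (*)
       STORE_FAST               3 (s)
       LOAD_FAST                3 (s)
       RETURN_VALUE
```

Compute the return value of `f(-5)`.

LOAD_FAST_LOAD_FAST a,a → push -5,-5. Stack: [-5, -5]
BINARY_OP & → -5 & -5 = -5. Stack: [-5]
STORE_FAST p → p=-5. Stack: []
LOAD_FAST_LOAD_FAST a,p → push -5,-5. Stack: [-5, -5]
BINARY_OP + → -5 + -5 = -10. Stack: [-10]
LOAD_FAST a → push -5. Stack: [-10, -5]
BINARY_OP - → -10 - -5 = -5. Stack: [-5]
STORE_FAST z → z=-5. Stack: []
LOAD_FAST_LOAD_FAST a,z → push -5,-5. Stack: [-5, -5]
COMPARE_OP bool(>=) → -5 vs -5 = True. Stack: [True]
POP_JUMP_IF_FALSE → pop True; no jump. Stack: []
LOAD_FAST_LOAD_FAST a,z → push -5,-5. Stack: [-5, -5]
BINARY_OP // → -5 // -5 = 1. Stack: [1]
STORE_FAST s → s=1. Stack: []
LOAD_FAST s → push 1. Stack: [1]
RETURN_VALUE → return 1.

1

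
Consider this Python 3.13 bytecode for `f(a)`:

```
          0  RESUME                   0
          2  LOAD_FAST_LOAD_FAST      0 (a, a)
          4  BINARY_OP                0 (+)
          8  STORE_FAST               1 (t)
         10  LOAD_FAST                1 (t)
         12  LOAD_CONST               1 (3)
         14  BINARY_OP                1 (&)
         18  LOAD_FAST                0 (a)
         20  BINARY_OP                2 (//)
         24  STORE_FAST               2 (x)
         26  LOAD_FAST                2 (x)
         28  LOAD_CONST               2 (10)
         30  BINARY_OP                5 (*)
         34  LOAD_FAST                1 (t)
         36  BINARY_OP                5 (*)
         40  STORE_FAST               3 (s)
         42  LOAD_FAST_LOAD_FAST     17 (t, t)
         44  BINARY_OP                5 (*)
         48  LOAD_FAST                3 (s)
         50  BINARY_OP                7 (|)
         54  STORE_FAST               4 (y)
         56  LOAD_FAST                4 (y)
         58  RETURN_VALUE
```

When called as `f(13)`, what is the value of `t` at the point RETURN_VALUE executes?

LOAD_FAST_LOAD_FAST a,a → push 13,13. Stack: [13, 13]
BINARY_OP + → 13 + 13 = 26. Stack: [26]
STORE_FAST t → t=26. Stack: []
LOAD_FAST t → push 26. Stack: [26]
LOAD_CONST → push 3. Stack: [26, 3]
BINARY_OP & → 26 & 3 = 2. Stack: [2]
LOAD_FAST a → push 13. Stack: [2, 13]
BINARY_OP // → 2 // 13 = 0. Stack: [0]
STORE_FAST x → x=0. Stack: []
LOAD_FAST x → push 0. Stack: [0]
LOAD_CONST → push 10. Stack: [0, 10]
BINARY_OP * → 0 * 10 = 0. Stack: [0]
LOAD_FAST t → push 26. Stack: [0, 26]
BINARY_OP * → 0 * 26 = 0. Stack: [0]
STORE_FAST s → s=0. Stack: []
LOAD_FAST_LOAD_FAST t,t → push 26,26. Stack: [26, 26]
BINARY_OP * → 26 * 26 = 676. Stack: [676]
LOAD_FAST s → push 0. Stack: [676, 0]
BINARY_OP | → 676 | 0 = 676. Stack: [676]
STORE_FAST y → y=676. Stack: []
LOAD_FAST y → push 676. Stack: [676]
RETURN_VALUE → return 676.

26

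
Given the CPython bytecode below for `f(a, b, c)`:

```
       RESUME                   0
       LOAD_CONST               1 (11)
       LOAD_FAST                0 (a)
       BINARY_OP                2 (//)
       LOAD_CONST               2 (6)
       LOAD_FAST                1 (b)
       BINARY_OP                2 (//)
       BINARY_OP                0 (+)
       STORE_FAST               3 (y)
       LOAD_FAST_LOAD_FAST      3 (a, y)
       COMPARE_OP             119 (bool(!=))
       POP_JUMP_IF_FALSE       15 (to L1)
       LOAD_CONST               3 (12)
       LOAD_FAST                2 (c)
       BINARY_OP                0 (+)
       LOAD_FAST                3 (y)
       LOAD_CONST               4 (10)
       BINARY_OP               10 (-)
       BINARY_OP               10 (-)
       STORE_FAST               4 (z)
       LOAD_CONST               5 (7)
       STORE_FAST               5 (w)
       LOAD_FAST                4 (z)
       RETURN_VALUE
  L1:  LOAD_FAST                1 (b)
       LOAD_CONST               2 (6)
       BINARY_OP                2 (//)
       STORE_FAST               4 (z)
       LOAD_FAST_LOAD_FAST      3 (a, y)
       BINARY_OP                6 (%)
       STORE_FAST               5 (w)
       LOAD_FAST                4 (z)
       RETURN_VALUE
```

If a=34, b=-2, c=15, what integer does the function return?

40

LOAD_CONST → push 11. Stack: [11]
LOAD_FAST a → push 34. Stack: [11, 34]
BINARY_OP // → 11 // 34 = 0. Stack: [0]
LOAD_CONST → push 6. Stack: [0, 6]
LOAD_FAST b → push -2. Stack: [0, 6, -2]
BINARY_OP // → 6 // -2 = -3. Stack: [0, -3]
BINARY_OP + → 0 + -3 = -3. Stack: [-3]
STORE_FAST y → y=-3. Stack: []
LOAD_FAST_LOAD_FAST a,y → push 34,-3. Stack: [34, -3]
COMPARE_OP bool(!=) → 34 vs -3 = True. Stack: [True]
POP_JUMP_IF_FALSE → pop True; no jump. Stack: []
LOAD_CONST → push 12. Stack: [12]
LOAD_FAST c → push 15. Stack: [12, 15]
BINARY_OP + → 12 + 15 = 27. Stack: [27]
LOAD_FAST y → push -3. Stack: [27, -3]
LOAD_CONST → push 10. Stack: [27, -3, 10]
BINARY_OP - → -3 - 10 = -13. Stack: [27, -13]
BINARY_OP - → 27 - -13 = 40. Stack: [40]
STORE_FAST z → z=40. Stack: []
LOAD_CONST → push 7. Stack: [7]
STORE_FAST w → w=7. Stack: []
LOAD_FAST z → push 40. Stack: [40]
RETURN_VALUE → return 40.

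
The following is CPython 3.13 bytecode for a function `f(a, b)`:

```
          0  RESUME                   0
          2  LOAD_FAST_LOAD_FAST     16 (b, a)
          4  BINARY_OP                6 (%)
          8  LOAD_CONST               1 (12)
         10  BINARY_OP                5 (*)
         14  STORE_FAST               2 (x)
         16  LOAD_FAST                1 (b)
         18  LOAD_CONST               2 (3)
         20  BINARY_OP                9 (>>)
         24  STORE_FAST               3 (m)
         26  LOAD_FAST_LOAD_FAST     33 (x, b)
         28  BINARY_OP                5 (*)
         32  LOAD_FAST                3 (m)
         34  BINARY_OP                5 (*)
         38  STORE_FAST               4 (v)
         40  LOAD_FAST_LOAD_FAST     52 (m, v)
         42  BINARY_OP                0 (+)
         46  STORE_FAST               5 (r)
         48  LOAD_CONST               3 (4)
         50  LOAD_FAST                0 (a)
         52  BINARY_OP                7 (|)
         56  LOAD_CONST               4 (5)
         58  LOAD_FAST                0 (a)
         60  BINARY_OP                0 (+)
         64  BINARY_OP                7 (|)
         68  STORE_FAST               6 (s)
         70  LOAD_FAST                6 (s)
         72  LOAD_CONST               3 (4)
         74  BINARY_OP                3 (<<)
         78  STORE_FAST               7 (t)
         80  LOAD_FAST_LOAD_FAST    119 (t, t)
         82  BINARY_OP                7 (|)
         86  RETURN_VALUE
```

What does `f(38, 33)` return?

752

LOAD_FAST_LOAD_FAST b,a → push 33,38. Stack: [33, 38]
BINARY_OP % → 33 % 38 = 33. Stack: [33]
LOAD_CONST → push 12. Stack: [33, 12]
BINARY_OP * → 33 * 12 = 396. Stack: [396]
STORE_FAST x → x=396. Stack: []
LOAD_FAST b → push 33. Stack: [33]
LOAD_CONST → push 3. Stack: [33, 3]
BINARY_OP >> → 33 >> 3 = 4. Stack: [4]
STORE_FAST m → m=4. Stack: []
LOAD_FAST_LOAD_FAST x,b → push 396,33. Stack: [396, 33]
BINARY_OP * → 396 * 33 = 13068. Stack: [13068]
LOAD_FAST m → push 4. Stack: [13068, 4]
BINARY_OP * → 13068 * 4 = 52272. Stack: [52272]
STORE_FAST v → v=52272. Stack: []
LOAD_FAST_LOAD_FAST m,v → push 4,52272. Stack: [4, 52272]
BINARY_OP + → 4 + 52272 = 52276. Stack: [52276]
STORE_FAST r → r=52276. Stack: []
LOAD_CONST → push 4. Stack: [4]
LOAD_FAST a → push 38. Stack: [4, 38]
BINARY_OP | → 4 | 38 = 38. Stack: [38]
LOAD_CONST → push 5. Stack: [38, 5]
LOAD_FAST a → push 38. Stack: [38, 5, 38]
BINARY_OP + → 5 + 38 = 43. Stack: [38, 43]
BINARY_OP | → 38 | 43 = 47. Stack: [47]
STORE_FAST s → s=47. Stack: []
LOAD_FAST s → push 47. Stack: [47]
LOAD_CONST → push 4. Stack: [47, 4]
BINARY_OP << → 47 << 4 = 752. Stack: [752]
STORE_FAST t → t=752. Stack: []
LOAD_FAST_LOAD_FAST t,t → push 752,752. Stack: [752, 752]
BINARY_OP | → 752 | 752 = 752. Stack: [752]
RETURN_VALUE → return 752.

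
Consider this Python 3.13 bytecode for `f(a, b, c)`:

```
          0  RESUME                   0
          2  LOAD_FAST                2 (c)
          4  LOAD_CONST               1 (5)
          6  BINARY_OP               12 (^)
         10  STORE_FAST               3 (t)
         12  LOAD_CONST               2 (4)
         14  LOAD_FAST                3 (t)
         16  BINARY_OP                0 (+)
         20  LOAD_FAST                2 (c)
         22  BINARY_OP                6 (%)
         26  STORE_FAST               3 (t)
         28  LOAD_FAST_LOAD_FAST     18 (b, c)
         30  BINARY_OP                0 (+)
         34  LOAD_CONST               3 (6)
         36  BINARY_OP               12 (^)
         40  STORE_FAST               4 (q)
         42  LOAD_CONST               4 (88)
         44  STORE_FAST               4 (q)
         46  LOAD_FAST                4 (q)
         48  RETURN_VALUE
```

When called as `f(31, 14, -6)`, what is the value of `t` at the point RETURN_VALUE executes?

LOAD_FAST c → push -6. Stack: [-6]
LOAD_CONST → push 5. Stack: [-6, 5]
BINARY_OP ^ → -6 ^ 5 = -1. Stack: [-1]
STORE_FAST t → t=-1. Stack: []
LOAD_CONST → push 4. Stack: [4]
LOAD_FAST t → push -1. Stack: [4, -1]
BINARY_OP + → 4 + -1 = 3. Stack: [3]
LOAD_FAST c → push -6. Stack: [3, -6]
BINARY_OP % → 3 % -6 = -3. Stack: [-3]
STORE_FAST t → t=-3. Stack: []
LOAD_FAST_LOAD_FAST b,c → push 14,-6. Stack: [14, -6]
BINARY_OP + → 14 + -6 = 8. Stack: [8]
LOAD_CONST → push 6. Stack: [8, 6]
BINARY_OP ^ → 8 ^ 6 = 14. Stack: [14]
STORE_FAST q → q=14. Stack: []
LOAD_CONST → push 88. Stack: [88]
STORE_FAST q → q=88. Stack: []
LOAD_FAST q → push 88. Stack: [88]
RETURN_VALUE → return 88.

-3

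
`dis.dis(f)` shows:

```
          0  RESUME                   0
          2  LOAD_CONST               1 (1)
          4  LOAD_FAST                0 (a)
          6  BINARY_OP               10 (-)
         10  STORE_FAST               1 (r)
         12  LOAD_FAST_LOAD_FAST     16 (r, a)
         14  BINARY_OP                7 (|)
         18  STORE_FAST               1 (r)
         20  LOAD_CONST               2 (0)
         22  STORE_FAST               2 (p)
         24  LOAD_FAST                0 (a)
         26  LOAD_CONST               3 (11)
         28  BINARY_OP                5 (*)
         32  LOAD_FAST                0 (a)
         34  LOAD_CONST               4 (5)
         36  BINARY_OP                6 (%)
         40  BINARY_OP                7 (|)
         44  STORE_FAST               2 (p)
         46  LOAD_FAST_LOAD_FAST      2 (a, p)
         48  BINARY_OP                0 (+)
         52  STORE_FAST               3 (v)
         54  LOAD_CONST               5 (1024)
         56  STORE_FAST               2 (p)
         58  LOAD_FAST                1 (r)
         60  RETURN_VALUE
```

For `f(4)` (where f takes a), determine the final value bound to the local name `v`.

48

LOAD_CONST → push 1. Stack: [1]
LOAD_FAST a → push 4. Stack: [1, 4]
BINARY_OP - → 1 - 4 = -3. Stack: [-3]
STORE_FAST r → r=-3. Stack: []
LOAD_FAST_LOAD_FAST r,a → push -3,4. Stack: [-3, 4]
BINARY_OP | → -3 | 4 = -3. Stack: [-3]
STORE_FAST r → r=-3. Stack: []
LOAD_CONST → push 0. Stack: [0]
STORE_FAST p → p=0. Stack: []
LOAD_FAST a → push 4. Stack: [4]
LOAD_CONST → push 11. Stack: [4, 11]
BINARY_OP * → 4 * 11 = 44. Stack: [44]
LOAD_FAST a → push 4. Stack: [44, 4]
LOAD_CONST → push 5. Stack: [44, 4, 5]
BINARY_OP % → 4 % 5 = 4. Stack: [44, 4]
BINARY_OP | → 44 | 4 = 44. Stack: [44]
STORE_FAST p → p=44. Stack: []
LOAD_FAST_LOAD_FAST a,p → push 4,44. Stack: [4, 44]
BINARY_OP + → 4 + 44 = 48. Stack: [48]
STORE_FAST v → v=48. Stack: []
LOAD_CONST → push 1024. Stack: [1024]
STORE_FAST p → p=1024. Stack: []
LOAD_FAST r → push -3. Stack: [-3]
RETURN_VALUE → return -3.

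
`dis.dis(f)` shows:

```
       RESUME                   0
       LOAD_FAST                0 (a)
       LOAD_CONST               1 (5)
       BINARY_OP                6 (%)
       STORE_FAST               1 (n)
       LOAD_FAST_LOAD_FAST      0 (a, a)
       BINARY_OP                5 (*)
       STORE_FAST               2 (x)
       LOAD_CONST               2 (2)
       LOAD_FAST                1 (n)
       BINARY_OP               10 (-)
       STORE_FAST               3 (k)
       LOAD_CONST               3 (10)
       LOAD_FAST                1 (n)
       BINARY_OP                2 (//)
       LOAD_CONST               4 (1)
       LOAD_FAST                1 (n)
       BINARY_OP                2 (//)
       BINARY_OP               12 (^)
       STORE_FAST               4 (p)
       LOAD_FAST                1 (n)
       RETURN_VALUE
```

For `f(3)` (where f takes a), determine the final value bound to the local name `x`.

9

LOAD_FAST a → push 3. Stack: [3]
LOAD_CONST → push 5. Stack: [3, 5]
BINARY_OP % → 3 % 5 = 3. Stack: [3]
STORE_FAST n → n=3. Stack: []
LOAD_FAST_LOAD_FAST a,a → push 3,3. Stack: [3, 3]
BINARY_OP * → 3 * 3 = 9. Stack: [9]
STORE_FAST x → x=9. Stack: []
LOAD_CONST → push 2. Stack: [2]
LOAD_FAST n → push 3. Stack: [2, 3]
BINARY_OP - → 2 - 3 = -1. Stack: [-1]
STORE_FAST k → k=-1. Stack: []
LOAD_CONST → push 10. Stack: [10]
LOAD_FAST n → push 3. Stack: [10, 3]
BINARY_OP // → 10 // 3 = 3. Stack: [3]
LOAD_CONST → push 1. Stack: [3, 1]
LOAD_FAST n → push 3. Stack: [3, 1, 3]
BINARY_OP // → 1 // 3 = 0. Stack: [3, 0]
BINARY_OP ^ → 3 ^ 0 = 3. Stack: [3]
STORE_FAST p → p=3. Stack: []
LOAD_FAST n → push 3. Stack: [3]
RETURN_VALUE → return 3.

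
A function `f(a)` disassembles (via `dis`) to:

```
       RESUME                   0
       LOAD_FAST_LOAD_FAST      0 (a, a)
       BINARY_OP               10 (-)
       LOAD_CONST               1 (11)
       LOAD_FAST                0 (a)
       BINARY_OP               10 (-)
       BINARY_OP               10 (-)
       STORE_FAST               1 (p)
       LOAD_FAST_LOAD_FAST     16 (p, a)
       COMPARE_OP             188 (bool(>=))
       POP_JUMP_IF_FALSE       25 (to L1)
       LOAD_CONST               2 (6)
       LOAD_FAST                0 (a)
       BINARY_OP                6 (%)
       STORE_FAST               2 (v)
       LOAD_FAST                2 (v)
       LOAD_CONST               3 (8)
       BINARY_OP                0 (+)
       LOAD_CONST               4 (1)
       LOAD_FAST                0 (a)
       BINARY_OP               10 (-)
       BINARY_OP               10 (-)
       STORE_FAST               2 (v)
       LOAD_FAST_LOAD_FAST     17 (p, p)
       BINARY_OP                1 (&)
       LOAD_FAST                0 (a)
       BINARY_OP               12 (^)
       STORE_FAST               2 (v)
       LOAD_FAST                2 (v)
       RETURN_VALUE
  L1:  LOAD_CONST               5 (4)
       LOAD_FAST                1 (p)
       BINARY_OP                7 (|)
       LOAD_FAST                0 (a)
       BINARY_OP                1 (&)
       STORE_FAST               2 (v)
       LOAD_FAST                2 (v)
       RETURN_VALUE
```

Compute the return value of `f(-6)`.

-22

LOAD_FAST_LOAD_FAST a,a → push -6,-6. Stack: [-6, -6]
BINARY_OP - → -6 - -6 = 0. Stack: [0]
LOAD_CONST → push 11. Stack: [0, 11]
LOAD_FAST a → push -6. Stack: [0, 11, -6]
BINARY_OP - → 11 - -6 = 17. Stack: [0, 17]
BINARY_OP - → 0 - 17 = -17. Stack: [-17]
STORE_FAST p → p=-17. Stack: []
LOAD_FAST_LOAD_FAST p,a → push -17,-6. Stack: [-17, -6]
COMPARE_OP bool(>=) → -17 vs -6 = False. Stack: [False]
POP_JUMP_IF_FALSE → pop False; jump. Stack: []
LOAD_CONST → push 4. Stack: [4]
LOAD_FAST p → push -17. Stack: [4, -17]
BINARY_OP | → 4 | -17 = -17. Stack: [-17]
LOAD_FAST a → push -6. Stack: [-17, -6]
BINARY_OP & → -17 & -6 = -22. Stack: [-22]
STORE_FAST v → v=-22. Stack: []
LOAD_FAST v → push -22. Stack: [-22]
RETURN_VALUE → return -22.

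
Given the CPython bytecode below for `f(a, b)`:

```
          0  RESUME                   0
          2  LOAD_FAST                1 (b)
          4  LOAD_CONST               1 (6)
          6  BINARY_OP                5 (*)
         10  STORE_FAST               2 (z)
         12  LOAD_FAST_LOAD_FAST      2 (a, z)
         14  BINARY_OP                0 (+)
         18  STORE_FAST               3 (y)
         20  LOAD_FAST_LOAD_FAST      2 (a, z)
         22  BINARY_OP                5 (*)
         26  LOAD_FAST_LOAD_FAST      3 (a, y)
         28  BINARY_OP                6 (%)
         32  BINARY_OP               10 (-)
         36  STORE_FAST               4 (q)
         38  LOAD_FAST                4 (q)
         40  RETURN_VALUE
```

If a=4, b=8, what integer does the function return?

LOAD_FAST b → push 8. Stack: [8]
LOAD_CONST → push 6. Stack: [8, 6]
BINARY_OP * → 8 * 6 = 48. Stack: [48]
STORE_FAST z → z=48. Stack: []
LOAD_FAST_LOAD_FAST a,z → push 4,48. Stack: [4, 48]
BINARY_OP + → 4 + 48 = 52. Stack: [52]
STORE_FAST y → y=52. Stack: []
LOAD_FAST_LOAD_FAST a,z → push 4,48. Stack: [4, 48]
BINARY_OP * → 4 * 48 = 192. Stack: [192]
LOAD_FAST_LOAD_FAST a,y → push 4,52. Stack: [192, 4, 52]
BINARY_OP % → 4 % 52 = 4. Stack: [192, 4]
BINARY_OP - → 192 - 4 = 188. Stack: [188]
STORE_FAST q → q=188. Stack: []
LOAD_FAST q → push 188. Stack: [188]
RETURN_VALUE → return 188.

188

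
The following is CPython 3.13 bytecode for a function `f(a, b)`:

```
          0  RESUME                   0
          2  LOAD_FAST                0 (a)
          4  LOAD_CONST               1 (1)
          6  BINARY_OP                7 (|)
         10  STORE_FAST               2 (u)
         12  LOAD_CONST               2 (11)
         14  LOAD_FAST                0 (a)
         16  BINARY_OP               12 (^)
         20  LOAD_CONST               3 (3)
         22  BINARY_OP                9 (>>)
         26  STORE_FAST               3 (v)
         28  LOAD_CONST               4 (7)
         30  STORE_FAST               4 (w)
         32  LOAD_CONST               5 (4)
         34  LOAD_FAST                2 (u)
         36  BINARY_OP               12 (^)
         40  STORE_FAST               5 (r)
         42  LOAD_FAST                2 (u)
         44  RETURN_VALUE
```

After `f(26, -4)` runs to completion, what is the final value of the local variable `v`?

LOAD_FAST a → push 26. Stack: [26]
LOAD_CONST → push 1. Stack: [26, 1]
BINARY_OP | → 26 | 1 = 27. Stack: [27]
STORE_FAST u → u=27. Stack: []
LOAD_CONST → push 11. Stack: [11]
LOAD_FAST a → push 26. Stack: [11, 26]
BINARY_OP ^ → 11 ^ 26 = 17. Stack: [17]
LOAD_CONST → push 3. Stack: [17, 3]
BINARY_OP >> → 17 >> 3 = 2. Stack: [2]
STORE_FAST v → v=2. Stack: []
LOAD_CONST → push 7. Stack: [7]
STORE_FAST w → w=7. Stack: []
LOAD_CONST → push 4. Stack: [4]
LOAD_FAST u → push 27. Stack: [4, 27]
BINARY_OP ^ → 4 ^ 27 = 31. Stack: [31]
STORE_FAST r → r=31. Stack: []
LOAD_FAST u → push 27. Stack: [27]
RETURN_VALUE → return 27.

2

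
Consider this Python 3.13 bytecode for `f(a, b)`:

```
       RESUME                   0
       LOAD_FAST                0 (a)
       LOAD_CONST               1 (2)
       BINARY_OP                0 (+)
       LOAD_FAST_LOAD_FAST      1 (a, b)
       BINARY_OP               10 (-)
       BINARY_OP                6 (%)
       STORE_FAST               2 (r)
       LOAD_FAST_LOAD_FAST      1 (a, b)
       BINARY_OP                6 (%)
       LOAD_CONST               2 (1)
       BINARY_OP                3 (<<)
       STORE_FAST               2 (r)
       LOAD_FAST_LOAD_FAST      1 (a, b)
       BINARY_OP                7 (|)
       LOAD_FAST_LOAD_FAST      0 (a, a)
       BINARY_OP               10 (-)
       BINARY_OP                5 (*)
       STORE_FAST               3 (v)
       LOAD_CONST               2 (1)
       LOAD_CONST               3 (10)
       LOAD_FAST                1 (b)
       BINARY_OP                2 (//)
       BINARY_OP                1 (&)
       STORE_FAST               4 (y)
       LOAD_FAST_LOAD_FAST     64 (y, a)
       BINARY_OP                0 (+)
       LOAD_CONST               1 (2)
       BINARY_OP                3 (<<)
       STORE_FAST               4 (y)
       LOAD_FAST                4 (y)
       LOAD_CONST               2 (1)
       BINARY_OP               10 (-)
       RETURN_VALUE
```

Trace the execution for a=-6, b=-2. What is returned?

LOAD_FAST a → push -6. Stack: [-6]
LOAD_CONST → push 2. Stack: [-6, 2]
BINARY_OP + → -6 + 2 = -4. Stack: [-4]
LOAD_FAST_LOAD_FAST a,b → push -6,-2. Stack: [-4, -6, -2]
BINARY_OP - → -6 - -2 = -4. Stack: [-4, -4]
BINARY_OP % → -4 % -4 = 0. Stack: [0]
STORE_FAST r → r=0. Stack: []
LOAD_FAST_LOAD_FAST a,b → push -6,-2. Stack: [-6, -2]
BINARY_OP % → -6 % -2 = 0. Stack: [0]
LOAD_CONST → push 1. Stack: [0, 1]
BINARY_OP << → 0 << 1 = 0. Stack: [0]
STORE_FAST r → r=0. Stack: []
LOAD_FAST_LOAD_FAST a,b → push -6,-2. Stack: [-6, -2]
BINARY_OP | → -6 | -2 = -2. Stack: [-2]
LOAD_FAST_LOAD_FAST a,a → push -6,-6. Stack: [-2, -6, -6]
BINARY_OP - → -6 - -6 = 0. Stack: [-2, 0]
BINARY_OP * → -2 * 0 = 0. Stack: [0]
STORE_FAST v → v=0. Stack: []
LOAD_CONST → push 1. Stack: [1]
LOAD_CONST → push 10. Stack: [1, 10]
LOAD_FAST b → push -2. Stack: [1, 10, -2]
BINARY_OP // → 10 // -2 = -5. Stack: [1, -5]
BINARY_OP & → 1 & -5 = 1. Stack: [1]
STORE_FAST y → y=1. Stack: []
LOAD_FAST_LOAD_FAST y,a → push 1,-6. Stack: [1, -6]
BINARY_OP + → 1 + -6 = -5. Stack: [-5]
LOAD_CONST → push 2. Stack: [-5, 2]
BINARY_OP << → -5 << 2 = -20. Stack: [-20]
STORE_FAST y → y=-20. Stack: []
LOAD_FAST y → push -20. Stack: [-20]
LOAD_CONST → push 1. Stack: [-20, 1]
BINARY_OP - → -20 - 1 = -21. Stack: [-21]
RETURN_VALUE → return -21.

-21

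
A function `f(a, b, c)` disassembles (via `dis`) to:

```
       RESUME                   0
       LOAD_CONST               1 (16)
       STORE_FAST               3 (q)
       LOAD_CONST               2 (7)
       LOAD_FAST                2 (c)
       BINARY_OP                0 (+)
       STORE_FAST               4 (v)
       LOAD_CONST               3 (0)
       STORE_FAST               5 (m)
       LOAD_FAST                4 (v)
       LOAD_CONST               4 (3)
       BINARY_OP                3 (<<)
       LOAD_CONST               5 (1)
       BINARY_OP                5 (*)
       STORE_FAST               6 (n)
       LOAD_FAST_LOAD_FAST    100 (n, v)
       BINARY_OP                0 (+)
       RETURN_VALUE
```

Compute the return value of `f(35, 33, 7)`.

LOAD_CONST → push 16. Stack: [16]
STORE_FAST q → q=16. Stack: []
LOAD_CONST → push 7. Stack: [7]
LOAD_FAST c → push 7. Stack: [7, 7]
BINARY_OP + → 7 + 7 = 14. Stack: [14]
STORE_FAST v → v=14. Stack: []
LOAD_CONST → push 0. Stack: [0]
STORE_FAST m → m=0. Stack: []
LOAD_FAST v → push 14. Stack: [14]
LOAD_CONST → push 3. Stack: [14, 3]
BINARY_OP << → 14 << 3 = 112. Stack: [112]
LOAD_CONST → push 1. Stack: [112, 1]
BINARY_OP * → 112 * 1 = 112. Stack: [112]
STORE_FAST n → n=112. Stack: []
LOAD_FAST_LOAD_FAST n,v → push 112,14. Stack: [112, 14]
BINARY_OP + → 112 + 14 = 126. Stack: [126]
RETURN_VALUE → return 126.

126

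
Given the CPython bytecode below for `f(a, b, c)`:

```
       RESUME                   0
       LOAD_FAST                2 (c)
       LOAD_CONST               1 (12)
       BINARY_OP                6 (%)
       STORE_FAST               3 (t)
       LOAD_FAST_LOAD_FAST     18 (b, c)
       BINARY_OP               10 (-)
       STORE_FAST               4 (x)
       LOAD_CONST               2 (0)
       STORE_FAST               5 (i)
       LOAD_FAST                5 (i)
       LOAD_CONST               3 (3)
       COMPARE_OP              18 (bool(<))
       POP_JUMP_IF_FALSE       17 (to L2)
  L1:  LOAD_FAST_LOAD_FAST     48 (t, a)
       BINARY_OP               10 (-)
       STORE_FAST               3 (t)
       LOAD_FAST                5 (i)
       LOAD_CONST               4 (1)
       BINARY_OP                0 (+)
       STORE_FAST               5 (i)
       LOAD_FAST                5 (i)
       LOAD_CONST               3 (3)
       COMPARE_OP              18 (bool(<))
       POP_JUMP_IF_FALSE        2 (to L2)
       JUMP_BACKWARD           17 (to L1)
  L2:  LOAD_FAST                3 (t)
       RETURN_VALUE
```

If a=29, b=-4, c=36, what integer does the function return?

LOAD_FAST c → push 36. Stack: [36]
LOAD_CONST → push 12. Stack: [36, 12]
BINARY_OP % → 36 % 12 = 0. Stack: [0]
STORE_FAST t → t=0. Stack: []
LOAD_FAST_LOAD_FAST b,c → push -4,36. Stack: [-4, 36]
BINARY_OP - → -4 - 36 = -40. Stack: [-40]
STORE_FAST x → x=-40. Stack: []
LOAD_CONST → push 0. Stack: [0]
STORE_FAST i → i=0. Stack: []
LOAD_FAST i → push 0. Stack: [0]
LOAD_CONST → push 3. Stack: [0, 3]
COMPARE_OP bool(<) → 0 vs 3 = True. Stack: [True]
POP_JUMP_IF_FALSE → pop True; no jump. Stack: []
LOAD_FAST_LOAD_FAST t,a → push 0,29. Stack: [0, 29]
BINARY_OP - → 0 - 29 = -29. Stack: [-29]
STORE_FAST t → t=-29. Stack: []
LOAD_FAST i → push 0. Stack: [0]
LOAD_CONST → push 1. Stack: [0, 1]
BINARY_OP + → 0 + 1 = 1. Stack: [1]
STORE_FAST i → i=1. Stack: []
LOAD_FAST i → push 1. Stack: [1]
LOAD_CONST → push 3. Stack: [1, 3]
COMPARE_OP bool(<) → 1 vs 3 = True. Stack: [True]
POP_JUMP_IF_FALSE → pop True; no jump. Stack: []
LOAD_FAST_LOAD_FAST t,a → push -29,29. Stack: [-29, 29]
BINARY_OP - → -29 - 29 = -58. Stack: [-58]
STORE_FAST t → t=-58. Stack: []
LOAD_FAST i → push 1. Stack: [1]
LOAD_CONST → push 1. Stack: [1, 1]
BINARY_OP + → 1 + 1 = 2. Stack: [2]
STORE_FAST i → i=2. Stack: []
LOAD_FAST i → push 2. Stack: [2]
LOAD_CONST → push 3. Stack: [2, 3]
COMPARE_OP bool(<) → 2 vs 3 = True. Stack: [True]
POP_JUMP_IF_FALSE → pop True; no jump. Stack: []
LOAD_FAST_LOAD_FAST t,a → push -58,29. Stack: [-58, 29]
BINARY_OP - → -58 - 29 = -87. Stack: [-87]
STORE_FAST t → t=-87. Stack: []
LOAD_FAST i → push 2. Stack: [2]
LOAD_CONST → push 1. Stack: [2, 1]
BINARY_OP + → 2 + 1 = 3. Stack: [3]
STORE_FAST i → i=3. Stack: []
LOAD_FAST i → push 3. Stack: [3]
LOAD_CONST → push 3. Stack: [3, 3]
COMPARE_OP bool(<) → 3 vs 3 = False. Stack: [False]
POP_JUMP_IF_FALSE → pop False; jump. Stack: []
LOAD_FAST t → push -87. Stack: [-87]
RETURN_VALUE → return -87.

-87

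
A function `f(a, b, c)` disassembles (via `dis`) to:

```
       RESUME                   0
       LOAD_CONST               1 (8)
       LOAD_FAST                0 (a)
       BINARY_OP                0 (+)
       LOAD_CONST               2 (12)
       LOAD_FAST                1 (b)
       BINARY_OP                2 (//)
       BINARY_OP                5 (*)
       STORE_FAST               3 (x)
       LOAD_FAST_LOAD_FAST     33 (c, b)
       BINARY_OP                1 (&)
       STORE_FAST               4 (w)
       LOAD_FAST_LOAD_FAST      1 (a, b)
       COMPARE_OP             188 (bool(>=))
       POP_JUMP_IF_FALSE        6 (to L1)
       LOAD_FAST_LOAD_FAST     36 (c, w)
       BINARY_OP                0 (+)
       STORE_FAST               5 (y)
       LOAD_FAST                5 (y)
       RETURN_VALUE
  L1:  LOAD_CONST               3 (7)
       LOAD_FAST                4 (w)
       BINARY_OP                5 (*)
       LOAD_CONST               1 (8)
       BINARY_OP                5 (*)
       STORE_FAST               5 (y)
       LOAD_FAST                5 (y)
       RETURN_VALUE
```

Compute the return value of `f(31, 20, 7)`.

LOAD_CONST → push 8. Stack: [8]
LOAD_FAST a → push 31. Stack: [8, 31]
BINARY_OP + → 8 + 31 = 39. Stack: [39]
LOAD_CONST → push 12. Stack: [39, 12]
LOAD_FAST b → push 20. Stack: [39, 12, 20]
BINARY_OP // → 12 // 20 = 0. Stack: [39, 0]
BINARY_OP * → 39 * 0 = 0. Stack: [0]
STORE_FAST x → x=0. Stack: []
LOAD_FAST_LOAD_FAST c,b → push 7,20. Stack: [7, 20]
BINARY_OP & → 7 & 20 = 4. Stack: [4]
STORE_FAST w → w=4. Stack: []
LOAD_FAST_LOAD_FAST a,b → push 31,20. Stack: [31, 20]
COMPARE_OP bool(>=) → 31 vs 20 = True. Stack: [True]
POP_JUMP_IF_FALSE → pop True; no jump. Stack: []
LOAD_FAST_LOAD_FAST c,w → push 7,4. Stack: [7, 4]
BINARY_OP + → 7 + 4 = 11. Stack: [11]
STORE_FAST y → y=11. Stack: []
LOAD_FAST y → push 11. Stack: [11]
RETURN_VALUE → return 11.

11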